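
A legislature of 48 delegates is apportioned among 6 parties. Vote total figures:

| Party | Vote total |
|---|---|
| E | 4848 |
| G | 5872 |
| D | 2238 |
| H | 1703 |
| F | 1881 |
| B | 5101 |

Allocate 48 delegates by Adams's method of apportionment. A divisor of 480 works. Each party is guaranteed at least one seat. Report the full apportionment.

With modified divisor 480: modified quotas E 10.100, G 12.233, D 4.662, H 3.548, F 3.919, B 10.627.
Rounding up: E 11, G 13, D 5, H 4, F 4, B 11 (total 48).

E 11; G 13; D 5; H 4; F 4; B 11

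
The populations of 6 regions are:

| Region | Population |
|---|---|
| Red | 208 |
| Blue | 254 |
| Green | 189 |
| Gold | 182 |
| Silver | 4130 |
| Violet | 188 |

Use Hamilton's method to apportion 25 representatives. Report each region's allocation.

Red: 1; Blue: 1; Green: 1; Gold: 1; Silver: 20; Violet: 1

Total 5151; standard divisor 5151/25 ≈ 206.04.
Standard quotas: Red 1.010, Blue 1.233, Green 0.917, Gold 0.883, Silver 20.045, Violet 0.912.
Lower quotas: Red 1, Blue 1, Green 0, Gold 0, Silver 20, Violet 0 (sum 22, leaving 3 seats).
Remainders in descending order: Green 0.917, Violet 0.912, Gold 0.883, Blue 0.233, Silver 0.045, Red 0.010.
Largest remainders: Green, Violet, Gold receive the extra seats.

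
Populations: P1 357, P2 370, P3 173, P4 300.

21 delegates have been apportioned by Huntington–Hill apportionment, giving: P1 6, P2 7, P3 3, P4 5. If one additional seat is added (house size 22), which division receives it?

Priority for the next seat is population ÷ (√(s·(s+1))).
Priorities: P1 55.086, P2 49.443, P3 49.941, P4 54.772.
Highest priority: P1.

P1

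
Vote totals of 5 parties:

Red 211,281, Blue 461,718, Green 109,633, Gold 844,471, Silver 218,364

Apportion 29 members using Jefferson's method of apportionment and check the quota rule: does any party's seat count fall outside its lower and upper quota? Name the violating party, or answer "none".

none

Standard quotas: Red 3.320, Blue 7.256, Green 1.723, Gold 13.270, Silver 3.431.
Jefferson allocation: Red 3, Blue 8, Green 1, Gold 14, Silver 3.
Every allocation lies between the lower and upper quota.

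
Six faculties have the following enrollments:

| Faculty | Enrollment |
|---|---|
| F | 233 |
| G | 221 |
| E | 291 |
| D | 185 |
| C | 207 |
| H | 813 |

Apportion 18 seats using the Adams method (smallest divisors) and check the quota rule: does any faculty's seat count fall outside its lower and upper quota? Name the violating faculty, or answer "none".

none

Standard quotas: F 2.151, G 2.040, E 2.686, D 1.708, C 1.911, H 7.505.
Adams allocation: F 2, G 2, E 3, D 2, C 2, H 7.
Every allocation lies between the lower and upper quota.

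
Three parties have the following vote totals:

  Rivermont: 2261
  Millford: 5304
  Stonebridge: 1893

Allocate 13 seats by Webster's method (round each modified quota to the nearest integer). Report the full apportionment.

Standard divisor 9458/13 ≈ 727.538; standard quotas: Rivermont 3.108, Millford 7.290, Stonebridge 2.602.
Rounding to the nearest integer gives Rivermont 3, Millford 7, Stonebridge 3 — total 13, matching the house size, so no adjustment is needed.

Rivermont 3, Millford 7, Stonebridge 3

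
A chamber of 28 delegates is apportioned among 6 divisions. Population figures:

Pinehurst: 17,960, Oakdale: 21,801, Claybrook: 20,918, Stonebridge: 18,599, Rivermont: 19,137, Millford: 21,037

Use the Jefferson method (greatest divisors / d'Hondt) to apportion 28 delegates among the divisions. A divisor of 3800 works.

Pinehurst=4, Oakdale=5, Claybrook=5, Stonebridge=4, Rivermont=5, Millford=5

With modified divisor 3800: modified quotas Pinehurst 4.726, Oakdale 5.737, Claybrook 5.505, Stonebridge 4.894, Rivermont 5.036, Millford 5.536.
Rounding down: Pinehurst 4, Oakdale 5, Claybrook 5, Stonebridge 4, Rivermont 5, Millford 5 (total 28).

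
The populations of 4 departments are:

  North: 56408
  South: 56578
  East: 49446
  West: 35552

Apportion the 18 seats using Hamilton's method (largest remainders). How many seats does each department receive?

North 5, South 5, East 5, West 3

Total 197984; standard divisor 197984/18 ≈ 10999.111.
Standard quotas: North 5.1284, South 5.1439, East 4.4955, West 3.2323.
Lower quotas: North 5, South 5, East 4, West 3 (sum 17, leaving 1 seat).
Remainders in descending order: East 0.4955, West 0.2323, South 0.1439, North 0.1284.
Largest remainder: East receives the extra seat.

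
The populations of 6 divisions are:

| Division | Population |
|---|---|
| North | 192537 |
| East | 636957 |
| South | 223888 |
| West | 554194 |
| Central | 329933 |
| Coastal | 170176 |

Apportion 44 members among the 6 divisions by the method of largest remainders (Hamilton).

North: 4, East: 13, South: 5, West: 12, Central: 7, Coastal: 3

Standard divisor: 2107685 ÷ 44 ≈ 47901.932.
Standard quotas: North 4.0194, East 13.2971, South 4.6739, West 11.5693, Central 6.8877, Coastal 3.5526.
Lower quotas: North 4, East 13, South 4, West 11, Central 6, Coastal 3 (sum 41, leaving 3 seats).
Remainders in descending order: Central 0.8877, South 0.6739, West 0.5693, Coastal 0.5526, East 0.2971, North 0.0194.
The surplus seats go to Central, South, West.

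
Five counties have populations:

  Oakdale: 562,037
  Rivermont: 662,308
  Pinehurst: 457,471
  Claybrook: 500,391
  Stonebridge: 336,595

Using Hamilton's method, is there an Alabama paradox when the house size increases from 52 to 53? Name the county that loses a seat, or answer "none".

none

At 52 seats: Oakdale 12, Rivermont 14, Pinehurst 9, Claybrook 10, Stonebridge 7.
At 53 seats: Oakdale 12, Rivermont 14, Pinehurst 10, Claybrook 10, Stonebridge 7.
No county's allocation decreased.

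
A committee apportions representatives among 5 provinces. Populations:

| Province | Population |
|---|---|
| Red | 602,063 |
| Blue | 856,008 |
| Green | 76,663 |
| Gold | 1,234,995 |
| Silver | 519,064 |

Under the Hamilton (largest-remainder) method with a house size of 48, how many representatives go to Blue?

12

Standard divisor: 3288793 ÷ 48 ≈ 68516.521.
Standard quotas: Red 8.7871, Blue 12.4935, Green 1.1189, Gold 18.0248, Silver 7.5757.
Lower quotas: Red 8, Blue 12, Green 1, Gold 18, Silver 7 (sum 46, leaving 2 seats).
Remainders in descending order: Red 0.7871, Silver 0.5757, Blue 0.4935, Green 0.1189, Gold 0.0248.
The surplus seats go to Red, Silver.
Blue receives 12.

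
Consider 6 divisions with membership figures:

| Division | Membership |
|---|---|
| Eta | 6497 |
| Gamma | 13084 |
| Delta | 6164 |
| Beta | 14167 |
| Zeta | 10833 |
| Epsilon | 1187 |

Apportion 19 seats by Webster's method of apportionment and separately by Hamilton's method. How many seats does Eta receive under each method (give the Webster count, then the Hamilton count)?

3 and 2

Webster: Eta 3, Gamma 5, Delta 2, Beta 5, Zeta 4, Epsilon 0.
Hamilton: Eta 2, Gamma 5, Delta 2, Beta 5, Zeta 4, Epsilon 1.
Eta gets 3 under Webster and 2 under Hamilton.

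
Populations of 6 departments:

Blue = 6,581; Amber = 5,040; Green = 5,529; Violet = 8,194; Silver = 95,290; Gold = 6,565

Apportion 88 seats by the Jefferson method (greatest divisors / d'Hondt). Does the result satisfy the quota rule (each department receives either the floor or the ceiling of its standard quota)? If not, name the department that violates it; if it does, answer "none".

Standard quotas: Blue 4.553, Amber 3.487, Green 3.825, Violet 5.669, Silver 65.924, Gold 4.542.
Jefferson allocation: Blue 4, Amber 3, Green 4, Violet 5, Silver 68, Gold 4.
Silver has quota 65.924 (lower 65, upper 66) but receives 68 — outside the quota interval.

Silver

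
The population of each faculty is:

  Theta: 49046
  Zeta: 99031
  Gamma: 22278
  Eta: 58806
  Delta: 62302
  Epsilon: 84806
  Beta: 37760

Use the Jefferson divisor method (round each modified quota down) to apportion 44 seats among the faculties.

Standard divisor 414029/44 ≈ 9409.75; standard quotas: Theta 5.212, Zeta 10.524, Gamma 2.368, Eta 6.249, Delta 6.621, Epsilon 9.013, Beta 4.013.
Rounding down gives 5, 10, 2, 6, 6, 9, 4 = 42 seats, so the divisor must be adjusted.
With modified divisor 8700: modified quotas Theta 5.637, Zeta 11.383, Gamma 2.561, Eta 6.759, Delta 7.161, Epsilon 9.748, Beta 4.340.
Rounding down: Theta 5, Zeta 11, Gamma 2, Eta 6, Delta 7, Epsilon 9, Beta 4 (total 44).

Theta: 5, Zeta: 11, Gamma: 2, Eta: 6, Delta: 7, Epsilon: 9, Beta: 4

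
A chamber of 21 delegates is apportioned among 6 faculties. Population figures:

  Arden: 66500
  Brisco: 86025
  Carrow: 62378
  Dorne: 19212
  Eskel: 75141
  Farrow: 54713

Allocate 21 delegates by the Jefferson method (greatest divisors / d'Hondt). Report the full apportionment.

Arden 4, Brisco 5, Carrow 4, Dorne 1, Eskel 4, Farrow 3

Standard divisor 363969/21 ≈ 17331.857; standard quotas: Arden 3.837, Brisco 4.963, Carrow 3.599, Dorne 1.108, Eskel 4.335, Farrow 3.157.
Rounding down gives 3, 4, 3, 1, 4, 3 = 18 seats, so the divisor must be adjusted.
With modified divisor 15300: modified quotas Arden 4.346, Brisco 5.623, Carrow 4.077, Dorne 1.256, Eskel 4.911, Farrow 3.576.
Rounding down: Arden 4, Brisco 5, Carrow 4, Dorne 1, Eskel 4, Farrow 3 (total 21).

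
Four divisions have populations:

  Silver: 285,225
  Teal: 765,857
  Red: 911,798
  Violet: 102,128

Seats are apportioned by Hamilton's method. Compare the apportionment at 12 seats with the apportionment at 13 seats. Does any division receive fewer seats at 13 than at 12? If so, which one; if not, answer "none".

At 12 seats: Silver 2, Teal 4, Red 5, Violet 1.
At 13 seats: Silver 2, Teal 5, Red 6, Violet 0.
Violet drops from 1 to 0.

Violet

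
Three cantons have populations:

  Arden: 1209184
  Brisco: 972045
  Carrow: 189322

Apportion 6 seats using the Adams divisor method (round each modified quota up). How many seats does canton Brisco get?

2

Standard divisor 2370551/6 ≈ 395091.833; standard quotas: Arden 3.061, Brisco 2.460, Carrow 0.479.
Rounding up gives 4, 3, 1 = 8 seats, so the divisor must be adjusted.
With modified divisor 545300: modified quotas Arden 2.217, Brisco 1.783, Carrow 0.347.
Rounding up: Arden 3, Brisco 2, Carrow 1 (total 6).
Brisco receives 2.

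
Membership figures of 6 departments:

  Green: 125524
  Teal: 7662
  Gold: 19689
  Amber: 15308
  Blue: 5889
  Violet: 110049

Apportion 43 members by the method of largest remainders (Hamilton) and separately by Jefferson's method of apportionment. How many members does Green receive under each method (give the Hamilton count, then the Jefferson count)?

Hamilton: Green 19, Teal 1, Gold 3, Amber 2, Blue 1, Violet 17.
Jefferson: Green 20, Teal 1, Gold 3, Amber 2, Blue 0, Violet 17.
Green gets 19 under Hamilton and 20 under Jefferson.

19 and 20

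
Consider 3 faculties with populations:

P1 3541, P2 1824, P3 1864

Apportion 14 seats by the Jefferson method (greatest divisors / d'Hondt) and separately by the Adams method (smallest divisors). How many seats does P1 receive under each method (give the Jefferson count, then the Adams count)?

7 and 6

Jefferson: P1 7, P2 3, P3 4.
Adams: P1 6, P2 4, P3 4.
P1 gets 7 under Jefferson and 6 under Adams.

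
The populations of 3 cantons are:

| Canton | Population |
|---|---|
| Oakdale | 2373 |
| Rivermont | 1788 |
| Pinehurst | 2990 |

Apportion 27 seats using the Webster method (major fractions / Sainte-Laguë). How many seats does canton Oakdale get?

Standard divisor 7151/27 ≈ 264.852; standard quotas: Oakdale 8.960, Rivermont 6.751, Pinehurst 11.289.
Rounding to the nearest integer gives Oakdale 9, Rivermont 7, Pinehurst 11 — total 27, matching the house size, so no adjustment is needed.
Oakdale receives 9.

9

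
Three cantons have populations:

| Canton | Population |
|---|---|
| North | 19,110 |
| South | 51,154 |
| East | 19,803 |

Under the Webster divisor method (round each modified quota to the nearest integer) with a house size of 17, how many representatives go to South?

9

Standard divisor 90067/17 ≈ 5298.059; standard quotas: North 3.607, South 9.655, East 3.738.
Rounding to the nearest integer gives 4, 10, 4 = 18 seats, so the divisor must be adjusted.
With modified divisor 5400: modified quotas North 3.539, South 9.473, East 3.667.
Rounding to the nearest integer: North 4, South 9, East 4 (total 17).
South receives 9.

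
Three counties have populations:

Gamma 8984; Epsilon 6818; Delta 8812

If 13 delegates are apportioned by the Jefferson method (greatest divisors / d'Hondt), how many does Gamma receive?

5

Standard divisor 24614/13 ≈ 1893.385; standard quotas: Gamma 4.745, Epsilon 3.601, Delta 4.654.
Rounding down gives 4, 3, 4 = 11 seats, so the divisor must be adjusted.
With modified divisor 1730: modified quotas Gamma 5.193, Epsilon 3.941, Delta 5.094.
Rounding down: Gamma 5, Epsilon 3, Delta 5 (total 13).
Gamma receives 5.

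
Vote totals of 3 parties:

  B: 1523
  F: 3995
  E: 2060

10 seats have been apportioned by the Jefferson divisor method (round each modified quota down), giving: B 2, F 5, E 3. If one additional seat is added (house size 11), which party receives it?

Priority for the next seat is population ÷ (current seats + 1).
Priorities: B 507.667, F 665.833, E 515.000.
Highest priority: F.

F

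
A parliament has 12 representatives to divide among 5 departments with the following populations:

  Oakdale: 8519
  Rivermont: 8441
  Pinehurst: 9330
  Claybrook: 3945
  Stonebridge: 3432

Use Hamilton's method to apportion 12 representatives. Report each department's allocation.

Standard divisor: 33667 ÷ 12 ≈ 2805.583.
Standard quotas: Oakdale 3.0364, Rivermont 3.0086, Pinehurst 3.3255, Claybrook 1.4061, Stonebridge 1.2233.
Lower quotas: Oakdale 3, Rivermont 3, Pinehurst 3, Claybrook 1, Stonebridge 1 (sum 11, leaving 1 seat).
Remainders in descending order: Claybrook 0.4061, Pinehurst 0.3255, Stonebridge 0.2233, Oakdale 0.0364, Rivermont 0.0086.
Largest remainder: Claybrook receives the extra seat.

Oakdale: 3; Rivermont: 3; Pinehurst: 3; Claybrook: 2; Stonebridge: 1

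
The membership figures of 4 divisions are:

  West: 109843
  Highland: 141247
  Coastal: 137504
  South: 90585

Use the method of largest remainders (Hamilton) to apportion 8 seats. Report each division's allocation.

The standard divisor is 479179/8 ≈ 59897.375.
Standard quotas: West 1.8339, Highland 2.3582, Coastal 2.2957, South 1.5123.
Lower quotas: West 1, Highland 2, Coastal 2, South 1 (sum 6, leaving 2 seats).
Remainders in descending order: West 0.8339, South 0.5123, Highland 0.3582, Coastal 0.2957.
The surplus seats go to West, South.

West: 2; Highland: 2; Coastal: 2; South: 2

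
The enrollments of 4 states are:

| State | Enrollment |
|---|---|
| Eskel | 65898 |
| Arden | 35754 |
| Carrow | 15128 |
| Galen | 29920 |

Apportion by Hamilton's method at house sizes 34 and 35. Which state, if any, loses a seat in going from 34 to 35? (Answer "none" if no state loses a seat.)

At 34 seats: Eskel 15, Arden 8, Carrow 4, Galen 7.
At 35 seats: Eskel 16, Arden 8, Carrow 4, Galen 7.
No state's allocation decreased.

none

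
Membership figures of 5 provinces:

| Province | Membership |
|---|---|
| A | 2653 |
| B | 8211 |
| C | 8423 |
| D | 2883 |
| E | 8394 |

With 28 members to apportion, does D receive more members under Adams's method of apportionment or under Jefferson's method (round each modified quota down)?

Adams

Adams: A 3, B 7, C 8, D 3, E 7.
Jefferson: A 2, B 8, C 8, D 2, E 8.
D gets 3 under Adams and 2 under Jefferson.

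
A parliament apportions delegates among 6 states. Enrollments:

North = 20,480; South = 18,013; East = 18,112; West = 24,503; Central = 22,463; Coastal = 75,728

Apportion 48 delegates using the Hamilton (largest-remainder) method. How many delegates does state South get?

5

The standard divisor is 179299/48 ≈ 3735.396.
Standard quotas: North 5.4827, South 4.8222, East 4.8487, West 6.5597, Central 6.0136, Coastal 20.2731.
Lower quotas: North 5, South 4, East 4, West 6, Central 6, Coastal 20 (sum 45, leaving 3 seats).
Remainders in descending order: East 0.8487, South 0.8222, West 0.5597, North 0.4827, Coastal 0.2731, Central 0.0136.
Largest remainders: East, South, West receive the extra seats.
South receives 5.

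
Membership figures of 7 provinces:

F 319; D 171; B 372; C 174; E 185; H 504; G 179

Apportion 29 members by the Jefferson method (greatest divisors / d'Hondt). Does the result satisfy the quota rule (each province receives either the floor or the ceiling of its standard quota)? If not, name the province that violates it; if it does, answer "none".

Standard quotas: F 4.859, D 2.605, B 5.666, C 2.650, E 2.818, H 7.676, G 2.726.
Jefferson allocation: F 5, D 2, B 6, C 2, E 3, H 8, G 3.
Every allocation lies between the lower and upper quota.

none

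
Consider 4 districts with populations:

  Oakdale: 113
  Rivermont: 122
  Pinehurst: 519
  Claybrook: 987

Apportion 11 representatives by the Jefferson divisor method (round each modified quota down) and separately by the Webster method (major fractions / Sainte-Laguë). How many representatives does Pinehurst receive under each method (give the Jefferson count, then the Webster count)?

Jefferson: Oakdale 0, Rivermont 0, Pinehurst 4, Claybrook 7.
Webster: Oakdale 1, Rivermont 1, Pinehurst 3, Claybrook 6.
Pinehurst gets 4 under Jefferson and 3 under Webster.

4 and 3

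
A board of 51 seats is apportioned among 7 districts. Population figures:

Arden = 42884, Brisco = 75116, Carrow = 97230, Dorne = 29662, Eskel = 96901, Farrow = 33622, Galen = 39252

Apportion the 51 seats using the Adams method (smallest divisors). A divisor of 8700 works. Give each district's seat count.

With modified divisor 8700: modified quotas Arden 4.929, Brisco 8.634, Carrow 11.176, Dorne 3.409, Eskel 11.138, Farrow 3.865, Galen 4.512.
Rounding up: Arden 5, Brisco 9, Carrow 12, Dorne 4, Eskel 12, Farrow 4, Galen 5 (total 51).

Arden=5, Brisco=9, Carrow=12, Dorne=4, Eskel=12, Farrow=4, Galen=5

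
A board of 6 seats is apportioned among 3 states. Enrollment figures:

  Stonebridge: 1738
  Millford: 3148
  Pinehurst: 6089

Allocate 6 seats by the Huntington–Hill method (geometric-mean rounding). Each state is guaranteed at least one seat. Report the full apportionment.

With divisor 1992: modified quotas Stonebridge 0.872, Millford 1.580, Pinehurst 3.057.
Geometric-mean thresholds: Stonebridge (min 1), Millford √(1·2)=1.414, Pinehurst √(3·4)=3.464.
Each quota rounded against its threshold gives Stonebridge 1, Millford 2, Pinehurst 3 (total 6).

Stonebridge 1; Millford 2; Pinehurst 3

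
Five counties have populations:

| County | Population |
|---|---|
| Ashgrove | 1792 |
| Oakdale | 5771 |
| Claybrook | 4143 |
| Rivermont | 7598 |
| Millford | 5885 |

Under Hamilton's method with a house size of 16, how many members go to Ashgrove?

1

Total 25189; standard divisor 25189/16 ≈ 1574.312.
Standard quotas: Ashgrove 1.1383, Oakdale 3.6657, Claybrook 2.6316, Rivermont 4.8262, Millford 3.7381.
Lower quotas: Ashgrove 1, Oakdale 3, Claybrook 2, Rivermont 4, Millford 3 (sum 13, leaving 3 seats).
Remainders in descending order: Rivermont 0.8262, Millford 0.7381, Oakdale 0.6657, Claybrook 0.6316, Ashgrove 0.1383.
The surplus seats go to Rivermont, Millford, Oakdale.
Ashgrove receives 1.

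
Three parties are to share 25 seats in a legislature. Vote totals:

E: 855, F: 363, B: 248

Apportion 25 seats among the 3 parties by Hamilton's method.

E=15, F=6, B=4

The standard divisor is 1466/25 ≈ 58.64.
Standard quotas: E 14.580, F 6.190, B 4.229.
Lower quotas: E 14, F 6, B 4 (sum 24, leaving 1 seat).
Remainders in descending order: E 0.580, B 0.229, F 0.190.
Largest remainder: E receives the extra seat.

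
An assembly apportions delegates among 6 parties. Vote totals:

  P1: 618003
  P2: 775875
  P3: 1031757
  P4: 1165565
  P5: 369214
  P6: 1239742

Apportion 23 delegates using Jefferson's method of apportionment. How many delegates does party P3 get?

Standard divisor 5200156/23 ≈ 226093.739; standard quotas: P1 2.733, P2 3.432, P3 4.563, P4 5.155, P5 1.633, P6 5.483.
Rounding down gives 2, 3, 4, 5, 1, 5 = 20 seats, so the divisor must be adjusted.
With modified divisor 200100: modified quotas P1 3.088, P2 3.877, P3 5.156, P4 5.825, P5 1.845, P6 6.196.
Rounding down: P1 3, P2 3, P3 5, P4 5, P5 1, P6 6 (total 23).
P3 receives 5.

5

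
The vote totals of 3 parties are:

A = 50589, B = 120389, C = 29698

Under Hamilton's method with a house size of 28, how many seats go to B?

17

Total 200676; standard divisor 200676/28 = 7167.
Standard quotas: A 7.0586, B 16.7977, C 4.1437.
Lower quotas: A 7, B 16, C 4 (sum 27, leaving 1 seat).
Remainders in descending order: B 0.7977, C 0.1437, A 0.0586.
The surplus seat goes to B.
B receives 17.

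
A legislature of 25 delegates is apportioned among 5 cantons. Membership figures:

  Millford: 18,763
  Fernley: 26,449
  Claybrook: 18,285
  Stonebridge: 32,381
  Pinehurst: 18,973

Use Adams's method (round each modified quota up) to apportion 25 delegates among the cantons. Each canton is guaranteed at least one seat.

Millford=4; Fernley=6; Claybrook=4; Stonebridge=7; Pinehurst=4

Standard divisor 114851/25 ≈ 4594.04; standard quotas: Millford 4.084, Fernley 5.757, Claybrook 3.980, Stonebridge 7.048, Pinehurst 4.130.
Rounding up gives 5, 6, 4, 8, 5 = 28 seats, so the divisor must be adjusted.
With modified divisor 5000: modified quotas Millford 3.753, Fernley 5.290, Claybrook 3.657, Stonebridge 6.476, Pinehurst 3.795.
Rounding up: Millford 4, Fernley 6, Claybrook 4, Stonebridge 7, Pinehurst 4 (total 25).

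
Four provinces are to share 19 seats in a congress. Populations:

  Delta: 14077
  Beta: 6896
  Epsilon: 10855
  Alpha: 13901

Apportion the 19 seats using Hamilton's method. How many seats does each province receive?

Delta 6, Beta 3, Epsilon 4, Alpha 6

Standard divisor: 45729 ÷ 19 ≈ 2406.789.
Standard quotas: Delta 5.8489, Beta 2.8652, Epsilon 4.5102, Alpha 5.7757.
Lower quotas: Delta 5, Beta 2, Epsilon 4, Alpha 5 (sum 16, leaving 3 seats).
Remainders in descending order: Beta 0.8652, Delta 0.8489, Alpha 0.7757, Epsilon 0.5102.
Largest remainders: Beta, Delta, Alpha receive the extra seats.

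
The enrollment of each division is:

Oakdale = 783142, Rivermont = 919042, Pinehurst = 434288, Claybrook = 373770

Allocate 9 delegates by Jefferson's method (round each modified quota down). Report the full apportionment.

Standard divisor 2510242/9 ≈ 278915.778; standard quotas: Oakdale 2.808, Rivermont 3.295, Pinehurst 1.557, Claybrook 1.340.
Rounding down gives 2, 3, 1, 1 = 7 seats, so the divisor must be adjusted.
With modified divisor 223500: modified quotas Oakdale 3.504, Rivermont 4.112, Pinehurst 1.943, Claybrook 1.672.
Rounding down: Oakdale 3, Rivermont 4, Pinehurst 1, Claybrook 1 (total 9).

Oakdale=3, Rivermont=4, Pinehurst=1, Claybrook=1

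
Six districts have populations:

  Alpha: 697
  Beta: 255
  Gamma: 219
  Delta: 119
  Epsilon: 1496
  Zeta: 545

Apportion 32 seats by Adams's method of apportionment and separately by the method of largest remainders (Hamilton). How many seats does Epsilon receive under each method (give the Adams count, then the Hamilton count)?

13 and 14

Adams: Alpha 7, Beta 3, Gamma 2, Delta 2, Epsilon 13, Zeta 5.
Hamilton: Alpha 7, Beta 3, Gamma 2, Delta 1, Epsilon 14, Zeta 5.
Epsilon gets 13 under Adams and 14 under Hamilton.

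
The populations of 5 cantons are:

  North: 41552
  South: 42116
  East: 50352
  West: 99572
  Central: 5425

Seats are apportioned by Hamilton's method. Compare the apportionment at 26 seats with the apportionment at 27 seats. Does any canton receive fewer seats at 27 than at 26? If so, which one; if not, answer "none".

At 26 seats: North 4, South 5, East 5, West 11, Central 1.
At 27 seats: North 5, South 5, East 6, West 11, Central 0.
Central drops from 1 to 0.

Central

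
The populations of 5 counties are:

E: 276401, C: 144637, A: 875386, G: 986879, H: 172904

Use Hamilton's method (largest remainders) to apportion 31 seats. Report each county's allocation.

The standard divisor is 2456207/31 ≈ 79232.484.
Standard quotas: E 3.4885, C 1.8255, A 11.0483, G 12.4555, H 2.1822.
Lower quotas: E 3, C 1, A 11, G 12, H 2 (sum 29, leaving 2 seats).
Remainders in descending order: C 0.8255, E 0.4885, G 0.4555, H 0.1822, A 0.0483.
Largest remainders: C, E receive the extra seats.

E=4, C=2, A=11, G=12, H=2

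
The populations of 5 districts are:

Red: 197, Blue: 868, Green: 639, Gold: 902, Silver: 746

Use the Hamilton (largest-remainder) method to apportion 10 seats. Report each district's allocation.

Total 3352; standard divisor 3352/10 ≈ 335.2.
Standard quotas: Red 0.588, Blue 2.589, Green 1.906, Gold 2.691, Silver 2.226.
Lower quotas: Red 0, Blue 2, Green 1, Gold 2, Silver 2 (sum 7, leaving 3 seats).
Remainders in descending order: Green 0.906, Gold 0.691, Blue 0.589, Red 0.588, Silver 0.226.
The surplus seats go to Green, Gold, Blue.

Red 0, Blue 3, Green 2, Gold 3, Silver 2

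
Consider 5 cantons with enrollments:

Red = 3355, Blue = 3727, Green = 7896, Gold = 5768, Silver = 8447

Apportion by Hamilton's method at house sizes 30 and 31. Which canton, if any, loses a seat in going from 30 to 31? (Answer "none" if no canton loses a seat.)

At 30 seats: Red 3, Blue 4, Green 8, Gold 6, Silver 9.
At 31 seats: Red 4, Blue 4, Green 8, Gold 6, Silver 9.
No canton's allocation decreased.

none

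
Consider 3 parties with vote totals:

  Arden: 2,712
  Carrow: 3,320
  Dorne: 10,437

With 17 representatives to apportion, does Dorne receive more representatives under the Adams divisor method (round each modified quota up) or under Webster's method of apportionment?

Adams: Arden 3, Carrow 4, Dorne 10.
Webster: Arden 3, Carrow 3, Dorne 11.
Dorne gets 10 under Adams and 11 under Webster.

Webster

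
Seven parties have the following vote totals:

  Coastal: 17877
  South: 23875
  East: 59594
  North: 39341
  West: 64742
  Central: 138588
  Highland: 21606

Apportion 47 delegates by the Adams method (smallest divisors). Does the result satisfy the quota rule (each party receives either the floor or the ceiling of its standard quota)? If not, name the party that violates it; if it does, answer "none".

Standard quotas: Coastal 2.298, South 3.069, East 7.661, North 5.057, West 8.322, Central 17.815, Highland 2.777.
Adams allocation: Coastal 3, South 3, East 8, North 5, West 8, Central 17, Highland 3.
Every allocation lies between the lower and upper quota.

none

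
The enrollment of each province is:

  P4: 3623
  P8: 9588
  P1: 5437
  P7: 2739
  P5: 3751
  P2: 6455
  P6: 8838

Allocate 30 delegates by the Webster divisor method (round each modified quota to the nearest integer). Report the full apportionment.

Standard divisor 40431/30 ≈ 1347.7; standard quotas: P4 2.688, P8 7.114, P1 4.034, P7 2.032, P5 2.783, P2 4.790, P6 6.558.
Rounding to the nearest integer gives 3, 7, 4, 2, 3, 5, 7 = 31 seats, so the divisor must be adjusted.
With modified divisor 1400: modified quotas P4 2.588, P8 6.849, P1 3.884, P7 1.956, P5 2.679, P2 4.611, P6 6.313.
Rounding to the nearest integer: P4 3, P8 7, P1 4, P7 2, P5 3, P2 5, P6 6 (total 30).

P4=3; P8=7; P1=4; P7=2; P5=3; P2=5; P6=6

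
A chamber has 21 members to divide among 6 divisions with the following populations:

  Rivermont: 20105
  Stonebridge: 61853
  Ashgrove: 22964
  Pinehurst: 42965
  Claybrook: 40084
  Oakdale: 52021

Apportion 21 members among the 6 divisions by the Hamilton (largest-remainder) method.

Total 239992; standard divisor 239992/21 ≈ 11428.19.
Standard quotas: Rivermont 1.7592, Stonebridge 5.4123, Ashgrove 2.0094, Pinehurst 3.7596, Claybrook 3.5075, Oakdale 4.5520.
Lower quotas: Rivermont 1, Stonebridge 5, Ashgrove 2, Pinehurst 3, Claybrook 3, Oakdale 4 (sum 18, leaving 3 seats).
Remainders in descending order: Pinehurst 0.7596, Rivermont 0.7592, Oakdale 0.5520, Claybrook 0.5075, Stonebridge 0.4123, Ashgrove 0.0094.
The surplus seats go to Pinehurst, Rivermont, Oakdale.

Rivermont 2; Stonebridge 5; Ashgrove 2; Pinehurst 4; Claybrook 3; Oakdale 5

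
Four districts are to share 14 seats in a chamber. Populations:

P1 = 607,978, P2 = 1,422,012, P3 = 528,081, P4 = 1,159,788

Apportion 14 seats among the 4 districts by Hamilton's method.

P1: 2; P2: 5; P3: 2; P4: 5

The standard divisor is 3717859/14 ≈ 265561.357.
Standard quotas: P1 2.2894, P2 5.3547, P3 1.9885, P4 4.3673.
Lower quotas: P1 2, P2 5, P3 1, P4 4 (sum 12, leaving 2 seats).
Remainders in descending order: P3 0.9885, P4 0.3673, P2 0.3547, P1 0.2894.
The surplus seats go to P3, P4.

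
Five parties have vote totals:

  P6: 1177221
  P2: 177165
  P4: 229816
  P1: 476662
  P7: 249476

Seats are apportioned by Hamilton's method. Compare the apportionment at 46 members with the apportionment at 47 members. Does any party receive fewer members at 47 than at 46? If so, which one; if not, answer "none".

P2

At 46 seats: P6 23, P2 4, P4 5, P1 9, P7 5.
At 47 seats: P6 24, P2 3, P4 5, P1 10, P7 5.
P2 drops from 4 to 3.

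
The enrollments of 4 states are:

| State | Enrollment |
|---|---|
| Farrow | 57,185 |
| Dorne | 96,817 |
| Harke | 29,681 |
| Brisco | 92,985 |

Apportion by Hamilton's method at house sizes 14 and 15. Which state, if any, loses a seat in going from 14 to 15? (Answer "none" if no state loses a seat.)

none

At 14 seats: Farrow 3, Dorne 5, Harke 1, Brisco 5.
At 15 seats: Farrow 3, Dorne 5, Harke 2, Brisco 5.
No state's allocation decreased.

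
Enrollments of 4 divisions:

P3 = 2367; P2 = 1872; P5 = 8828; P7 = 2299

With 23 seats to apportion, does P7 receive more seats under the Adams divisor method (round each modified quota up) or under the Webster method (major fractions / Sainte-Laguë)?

Adams

Adams: P3 4, P2 3, P5 12, P7 4.
Webster: P3 4, P2 3, P5 13, P7 3.
P7 gets 4 under Adams and 3 under Webster.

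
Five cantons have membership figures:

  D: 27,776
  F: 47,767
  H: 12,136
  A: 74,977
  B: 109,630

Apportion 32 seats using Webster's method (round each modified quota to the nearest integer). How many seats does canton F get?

Standard divisor 272286/32 ≈ 8508.938; standard quotas: D 3.264, F 5.614, H 1.426, A 8.812, B 12.884.
Rounding to the nearest integer gives D 3, F 6, H 1, A 9, B 13 — total 32, matching the house size, so no adjustment is needed.
F receives 6.

6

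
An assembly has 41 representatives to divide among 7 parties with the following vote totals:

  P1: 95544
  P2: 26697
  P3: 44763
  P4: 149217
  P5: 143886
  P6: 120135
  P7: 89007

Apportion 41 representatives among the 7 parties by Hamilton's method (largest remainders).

Total 669249; standard divisor 669249/41 ≈ 16323.146.
Standard quotas: P1 5.8533, P2 1.6355, P3 2.7423, P4 9.1414, P5 8.8148, P6 7.3598, P7 5.4528.
Lower quotas: P1 5, P2 1, P3 2, P4 9, P5 8, P6 7, P7 5 (sum 37, leaving 4 seats).
Remainders in descending order: P1 0.8533, P5 0.8148, P3 0.7423, P2 0.6355, P7 0.4528, P6 0.3598, P4 0.1414.
The surplus seats go to P1, P5, P3, P2.

P1: 6, P2: 2, P3: 3, P4: 9, P5: 9, P6: 7, P7: 5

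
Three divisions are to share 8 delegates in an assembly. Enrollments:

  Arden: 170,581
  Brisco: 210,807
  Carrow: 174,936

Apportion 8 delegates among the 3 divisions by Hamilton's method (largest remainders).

Arden 2; Brisco 3; Carrow 3

The standard divisor is 556324/8 ≈ 69540.5.
Standard quotas: Arden 2.4530, Brisco 3.0314, Carrow 2.5156.
Lower quotas: Arden 2, Brisco 3, Carrow 2 (sum 7, leaving 1 seat).
Remainders in descending order: Carrow 0.5156, Arden 0.4530, Brisco 0.0314.
The surplus seat goes to Carrow.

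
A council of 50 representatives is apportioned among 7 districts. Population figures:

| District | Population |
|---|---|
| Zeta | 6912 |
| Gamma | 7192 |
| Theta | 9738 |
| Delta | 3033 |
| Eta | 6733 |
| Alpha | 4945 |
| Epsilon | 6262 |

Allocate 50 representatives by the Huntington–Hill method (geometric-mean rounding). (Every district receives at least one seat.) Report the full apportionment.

Zeta 8, Gamma 8, Theta 11, Delta 3, Eta 7, Alpha 6, Epsilon 7

With divisor 901: modified quotas Zeta 7.671, Gamma 7.982, Theta 10.808, Delta 3.366, Eta 7.473, Alpha 5.488, Epsilon 6.950.
Geometric-mean thresholds: Zeta √(7·8)=7.483, Gamma √(7·8)=7.483, Theta √(10·11)=10.488, Delta √(3·4)=3.464, Eta √(7·8)=7.483, Alpha √(5·6)=5.477, Epsilon √(6·7)=6.481.
Each quota rounded against its threshold gives Zeta 8, Gamma 8, Theta 11, Delta 3, Eta 7, Alpha 6, Epsilon 7 (total 50).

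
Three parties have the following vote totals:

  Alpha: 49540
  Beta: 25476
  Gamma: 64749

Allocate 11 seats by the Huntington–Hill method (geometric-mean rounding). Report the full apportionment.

Alpha: 4, Beta: 2, Gamma: 5

With divisor 13061: modified quotas Alpha 3.793, Beta 1.951, Gamma 4.957.
Geometric-mean thresholds: Alpha √(3·4)=3.464, Beta √(1·2)=1.414, Gamma √(4·5)=4.472.
Each quota rounded against its threshold gives Alpha 4, Beta 2, Gamma 5 (total 11).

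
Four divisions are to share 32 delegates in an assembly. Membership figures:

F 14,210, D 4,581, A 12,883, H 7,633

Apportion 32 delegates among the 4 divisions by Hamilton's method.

F 12; D 4; A 10; H 6

Standard divisor: 39307 ÷ 32 ≈ 1228.344.
Standard quotas: F 11.5684, D 3.7294, A 10.4881, H 6.2141.
Lower quotas: F 11, D 3, A 10, H 6 (sum 30, leaving 2 seats).
Remainders in descending order: D 0.7294, F 0.5684, A 0.4881, H 0.2141.
The surplus seats go to D, F.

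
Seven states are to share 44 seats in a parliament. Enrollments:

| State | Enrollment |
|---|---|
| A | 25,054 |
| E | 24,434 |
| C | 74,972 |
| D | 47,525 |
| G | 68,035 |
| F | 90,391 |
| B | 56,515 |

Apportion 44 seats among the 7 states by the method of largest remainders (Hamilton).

A: 3, E: 3, C: 9, D: 5, G: 8, F: 10, B: 6

The standard divisor is 386926/44 ≈ 8793.773.
Standard quotas: A 2.8491, E 2.7786, C 8.5256, D 5.4044, G 7.7367, F 10.2790, B 6.4267.
Lower quotas: A 2, E 2, C 8, D 5, G 7, F 10, B 6 (sum 40, leaving 4 seats).
Remainders in descending order: A 0.8491, E 0.7786, G 0.7367, C 0.5256, B 0.4267, D 0.4044, F 0.2790.
The surplus seats go to A, E, G, C.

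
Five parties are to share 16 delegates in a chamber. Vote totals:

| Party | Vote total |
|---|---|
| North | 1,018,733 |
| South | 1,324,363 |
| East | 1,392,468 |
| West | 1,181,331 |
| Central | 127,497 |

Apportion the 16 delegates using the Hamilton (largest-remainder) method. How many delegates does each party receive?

North=3, South=4, East=5, West=4, Central=0

The standard divisor is 5044392/16 ≈ 315274.5.
Standard quotas: North 3.2313, South 4.2007, East 4.4167, West 3.7470, Central 0.4044.
Lower quotas: North 3, South 4, East 4, West 3, Central 0 (sum 14, leaving 2 seats).
Remainders in descending order: West 0.7470, East 0.4167, Central 0.4044, North 0.2313, South 0.2007.
The surplus seats go to West, East.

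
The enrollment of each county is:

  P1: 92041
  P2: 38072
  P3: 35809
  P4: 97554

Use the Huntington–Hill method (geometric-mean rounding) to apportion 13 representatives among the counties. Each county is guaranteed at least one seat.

P1 4; P2 2; P3 2; P4 5

With divisor 21197: modified quotas P1 4.342, P2 1.796, P3 1.689, P4 4.602.
Geometric-mean thresholds: P1 √(4·5)=4.472, P2 √(1·2)=1.414, P3 √(1·2)=1.414, P4 √(4·5)=4.472.
Each quota rounded against its threshold gives P1 4, P2 2, P3 2, P4 5 (total 13).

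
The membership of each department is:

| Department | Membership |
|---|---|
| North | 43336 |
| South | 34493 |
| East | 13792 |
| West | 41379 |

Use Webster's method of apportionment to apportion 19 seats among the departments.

Standard divisor 133000/19 ≈ 7000; standard quotas: North 6.191, South 4.928, East 1.970, West 5.911.
Rounding to the nearest integer gives North 6, South 5, East 2, West 6 — total 19, matching the house size, so no adjustment is needed.

North 6, South 5, East 2, West 6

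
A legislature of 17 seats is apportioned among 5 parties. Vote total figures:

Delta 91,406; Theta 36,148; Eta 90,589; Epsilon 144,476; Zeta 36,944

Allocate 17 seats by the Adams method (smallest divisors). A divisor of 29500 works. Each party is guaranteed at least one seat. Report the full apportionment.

With modified divisor 29500: modified quotas Delta 3.099, Theta 1.225, Eta 3.071, Epsilon 4.897, Zeta 1.252.
Rounding up: Delta 4, Theta 2, Eta 4, Epsilon 5, Zeta 2 (total 17).

Delta 4, Theta 2, Eta 4, Epsilon 5, Zeta 2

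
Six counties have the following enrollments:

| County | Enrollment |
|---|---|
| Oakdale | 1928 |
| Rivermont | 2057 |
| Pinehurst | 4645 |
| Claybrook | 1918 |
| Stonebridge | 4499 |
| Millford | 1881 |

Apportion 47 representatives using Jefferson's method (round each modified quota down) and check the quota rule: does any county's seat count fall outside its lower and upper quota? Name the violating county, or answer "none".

Standard quotas: Oakdale 5.353, Rivermont 5.711, Pinehurst 12.897, Claybrook 5.325, Stonebridge 12.491, Millford 5.223.
Jefferson allocation: Oakdale 5, Rivermont 6, Pinehurst 13, Claybrook 5, Stonebridge 13, Millford 5.
Every allocation lies between the lower and upper quota.

none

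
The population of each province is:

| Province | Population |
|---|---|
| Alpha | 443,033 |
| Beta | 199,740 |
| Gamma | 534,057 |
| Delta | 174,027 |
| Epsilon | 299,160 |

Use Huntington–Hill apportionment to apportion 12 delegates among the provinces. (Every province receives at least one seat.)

With divisor 134565: modified quotas Alpha 3.292, Beta 1.484, Gamma 3.969, Delta 1.293, Epsilon 2.223.
Geometric-mean thresholds: Alpha √(3·4)=3.464, Beta √(1·2)=1.414, Gamma √(3·4)=3.464, Delta √(1·2)=1.414, Epsilon √(2·3)=2.449.
Each quota rounded against its threshold gives Alpha 3, Beta 2, Gamma 4, Delta 1, Epsilon 2 (total 12).

Alpha: 3; Beta: 2; Gamma: 4; Delta: 1; Epsilon: 2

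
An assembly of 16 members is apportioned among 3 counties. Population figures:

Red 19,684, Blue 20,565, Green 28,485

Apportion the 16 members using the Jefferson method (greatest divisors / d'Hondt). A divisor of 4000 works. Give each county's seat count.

Red 4, Blue 5, Green 7

With modified divisor 4000: modified quotas Red 4.921, Blue 5.141, Green 7.121.
Rounding down: Red 4, Blue 5, Green 7 (total 16).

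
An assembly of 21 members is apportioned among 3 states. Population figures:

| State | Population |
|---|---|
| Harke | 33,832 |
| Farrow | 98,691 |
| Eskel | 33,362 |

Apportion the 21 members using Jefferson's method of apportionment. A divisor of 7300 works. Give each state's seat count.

Harke 4, Farrow 13, Eskel 4

With modified divisor 7300: modified quotas Harke 4.635, Farrow 13.519, Eskel 4.570.
Rounding down: Harke 4, Farrow 13, Eskel 4 (total 21).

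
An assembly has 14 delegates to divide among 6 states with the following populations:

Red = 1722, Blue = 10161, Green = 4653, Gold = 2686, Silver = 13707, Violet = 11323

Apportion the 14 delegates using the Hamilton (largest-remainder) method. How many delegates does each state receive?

Red: 1, Blue: 3, Green: 1, Gold: 1, Silver: 4, Violet: 4

Total 44252; standard divisor 44252/14 ≈ 3160.857.
Standard quotas: Red 0.5448, Blue 3.2146, Green 1.4721, Gold 0.8498, Silver 4.3365, Violet 3.5823.
Lower quotas: Red 0, Blue 3, Green 1, Gold 0, Silver 4, Violet 3 (sum 11, leaving 3 seats).
Remainders in descending order: Gold 0.8498, Violet 0.5823, Red 0.5448, Green 0.4721, Silver 0.3365, Blue 0.2146.
The surplus seats go to Gold, Violet, Red.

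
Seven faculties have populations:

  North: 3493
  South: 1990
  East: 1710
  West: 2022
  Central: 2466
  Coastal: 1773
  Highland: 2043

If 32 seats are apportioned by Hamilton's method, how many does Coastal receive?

Total 15497; standard divisor 15497/32 ≈ 484.281.
Standard quotas: North 7.213, South 4.109, East 3.531, West 4.175, Central 5.092, Coastal 3.661, Highland 4.219.
Lower quotas: North 7, South 4, East 3, West 4, Central 5, Coastal 3, Highland 4 (sum 30, leaving 2 seats).
Remainders in descending order: Coastal 0.661, East 0.531, Highland 0.219, North 0.213, West 0.175, South 0.109, Central 0.092.
The surplus seats go to Coastal, East.
Coastal receives 4.

4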